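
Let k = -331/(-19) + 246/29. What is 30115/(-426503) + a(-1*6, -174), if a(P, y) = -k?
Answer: -210485196/8103557 ≈ -25.974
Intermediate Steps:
k = 14273/551 (k = -331*(-1/19) + 246*(1/29) = 331/19 + 246/29 = 14273/551 ≈ 25.904)
a(P, y) = -14273/551 (a(P, y) = -1*14273/551 = -14273/551)
30115/(-426503) + a(-1*6, -174) = 30115/(-426503) - 14273/551 = 30115*(-1/426503) - 14273/551 = -30115/426503 - 14273/551 = -210485196/8103557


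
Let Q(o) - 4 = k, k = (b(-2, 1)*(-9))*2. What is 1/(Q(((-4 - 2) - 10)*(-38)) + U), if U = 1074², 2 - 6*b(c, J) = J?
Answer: 1/1153477 ≈ 8.6694e-7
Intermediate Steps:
b(c, J) = ⅓ - J/6
U = 1153476
k = -3 (k = ((⅓ - ⅙*1)*(-9))*2 = ((⅓ - ⅙)*(-9))*2 = ((⅙)*(-9))*2 = -3/2*2 = -3)
Q(o) = 1 (Q(o) = 4 - 3 = 1)
1/(Q(((-4 - 2) - 10)*(-38)) + U) = 1/(1 + 1153476) = 1/1153477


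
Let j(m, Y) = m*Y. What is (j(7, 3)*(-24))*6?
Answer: -3024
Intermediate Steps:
j(m, Y) = Y*m
(j(7, 3)*(-24))*6 = ((3*7)*(-24))*6 = (21*(-24))*6 = -504*6 = -3024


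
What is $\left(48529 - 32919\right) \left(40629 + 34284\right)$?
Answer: $1169391930$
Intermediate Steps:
$\left(48529 - 32919\right) \left(40629 + 34284\right) = 15610 \cdot 74913 = 1169391930$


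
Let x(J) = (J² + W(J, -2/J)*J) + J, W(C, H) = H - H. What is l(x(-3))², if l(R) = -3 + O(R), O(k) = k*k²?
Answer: 45369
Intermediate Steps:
W(C, H) = 0
x(J) = J + J² (x(J) = (J² + 0*J) + J = (J² + 0) + J = J² + J = J + J²)
O(k) = k³
l(R) = -3 + R³
l(x(-3))² = (-3 + (-3*(1 - 3))³)² = (-3 + (-3*(-2))³)² = (-3 + 6³)² = (-3 + 216)² = 213² = 45369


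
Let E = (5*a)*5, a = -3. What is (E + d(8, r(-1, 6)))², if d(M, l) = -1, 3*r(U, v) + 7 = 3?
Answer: 5776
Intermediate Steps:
r(U, v) = -4/3 (r(U, v) = -7/3 + (⅓)*3 = -7/3 + 1 = -4/3)
E = -75 (E = (5*(-3))*5 = -15*5 = -75)
(E + d(8, r(-1, 6)))² = (-75 - 1)² = (-76)² = 5776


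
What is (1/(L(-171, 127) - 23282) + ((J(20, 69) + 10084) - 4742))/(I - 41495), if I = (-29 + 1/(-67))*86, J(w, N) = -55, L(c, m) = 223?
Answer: -8168166444/67962920591 ≈ -0.12019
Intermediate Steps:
I = -167184/67 (I = (-29 - 1/67)*86 = -1944/67*86 = -167184/67 ≈ -2495.3)
(1/(L(-171, 127) - 23282) + ((J(20, 69) + 10084) - 4742))/(I - 41495) = (1/(223 - 23282) + ((-55 + 10084) - 4742))/(-167184/67 - 41495) = (1/(-23059) + (10029 - 4742))/(-2947349/67) = (-1/23059 + 5287)*(-67/2947349) = (121912932/23059)*(-67/2947349) = -8168166444/67962920591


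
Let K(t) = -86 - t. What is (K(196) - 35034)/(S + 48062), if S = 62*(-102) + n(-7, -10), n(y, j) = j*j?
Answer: -5886/6973 ≈ -0.84411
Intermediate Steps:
n(y, j) = j²
S = -6224 (S = 62*(-102) + (-10)² = -6324 + 100 = -6224)
(K(196) - 35034)/(S + 48062) = ((-86 - 1*196) - 35034)/(-6224 + 48062) = ((-86 - 196) - 35034)/41838 = (-282 - 35034)*(1/41838) = -35316*1/41838 = -5886/6973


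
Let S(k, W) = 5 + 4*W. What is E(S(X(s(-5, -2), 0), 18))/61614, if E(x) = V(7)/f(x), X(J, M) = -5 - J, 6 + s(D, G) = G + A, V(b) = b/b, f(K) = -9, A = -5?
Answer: -1/554526 ≈ -1.8033e-6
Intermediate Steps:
V(b) = 1
s(D, G) = -11 + G (s(D, G) = -6 + (G - 5) = -6 + (-5 + G) = -11 + G)
E(x) = -1/9 (E(x) = 1/(-9) = 1*(-1/9) = -1/9)
E(S(X(s(-5, -2), 0), 18))/61614 = -1/9/61614 = -1/9*1/61614 = -1/554526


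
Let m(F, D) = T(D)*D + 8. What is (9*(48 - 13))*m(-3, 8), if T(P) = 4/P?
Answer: 3780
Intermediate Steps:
m(F, D) = 12 (m(F, D) = (4/D)*D + 8 = 4 + 8 = 12)
(9*(48 - 13))*m(-3, 8) = (9*(48 - 13))*12 = (9*35)*12 = 315*12 = 3780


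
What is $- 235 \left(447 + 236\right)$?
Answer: $-160505$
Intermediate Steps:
$- 235 \left(447 + 236\right) = \left(-235\right) 683 = -160505$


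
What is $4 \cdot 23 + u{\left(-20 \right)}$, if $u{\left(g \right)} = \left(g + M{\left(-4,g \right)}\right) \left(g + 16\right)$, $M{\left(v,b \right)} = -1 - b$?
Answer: $96$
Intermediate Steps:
$u{\left(g \right)} = -16 - g$ ($u{\left(g \right)} = \left(g - \left(1 + g\right)\right) \left(g + 16\right) = - (16 + g) = -16 - g$)
$4 \cdot 23 + u{\left(-20 \right)} = 4 \cdot 23 - -4 = 92 + \left(-16 + 20\right) = 92 + 4 = 96$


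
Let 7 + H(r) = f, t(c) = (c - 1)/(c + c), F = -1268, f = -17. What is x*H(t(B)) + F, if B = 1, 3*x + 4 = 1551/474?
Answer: -99712/79 ≈ -1262.2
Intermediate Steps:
x = -115/474 (x = -4/3 + (1551/474)/3 = -4/3 + (1551*(1/474))/3 = -4/3 + (⅓)*(517/158) = -4/3 + 517/474 = -115/474 ≈ -0.24262)
t(c) = (-1 + c)/(2*c) (t(c) = (-1 + c)/((2*c)) = (-1 + c)*(1/(2*c)) = (-1 + c)/(2*c))
H(r) = -24 (H(r) = -7 - 17 = -24)
x*H(t(B)) + F = -115/474*(-24) - 1268 = 460/79 - 1268 = -99712/79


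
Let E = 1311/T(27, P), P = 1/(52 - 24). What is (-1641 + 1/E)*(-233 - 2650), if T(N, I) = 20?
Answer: 2067429091/437 ≈ 4.7310e+6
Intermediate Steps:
P = 1/28 ≈ 0.035714
E = 1311/20 ≈ 65.550
(-1641 + 1/E)*(-233 - 2650) = (-1641 + 1/(1311/20))*(-233 - 2650) = (-1641 + 20/1311)*(-2883) = -2151331/1311*(-2883) = 2067429091/437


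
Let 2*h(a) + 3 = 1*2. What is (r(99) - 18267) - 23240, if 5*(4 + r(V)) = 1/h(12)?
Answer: -207557/5 ≈ -41511.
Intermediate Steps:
h(a) = -1/2 (h(a) = -3/2 + (1*2)/2 = -3/2 + (1/2)*2 = -3/2 + 1 = -1/2)
r(V) = -22/5 (r(V) = -4 + 1/(5*(-1/2)) = -4 + (1/5)*(-2) = -4 - 2/5 = -22/5)
(r(99) - 18267) - 23240 = (-22/5 - 18267) - 23240 = -91357/5 - 23240 = -207557/5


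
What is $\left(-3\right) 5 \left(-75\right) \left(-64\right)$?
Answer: $-72000$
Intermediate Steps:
$\left(-3\right) 5 \left(-75\right) \left(-64\right) = \left(-15\right) \left(-75\right) \left(-64\right) = 1125 \left(-64\right) = -72000$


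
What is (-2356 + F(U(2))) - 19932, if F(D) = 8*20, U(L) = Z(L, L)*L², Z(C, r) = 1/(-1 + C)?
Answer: -22128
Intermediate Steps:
U(L) = L²/(-1 + L)
F(D) = 160
(-2356 + F(U(2))) - 19932 = (-2356 + 160) - 19932 = -2196 - 19932 = -22128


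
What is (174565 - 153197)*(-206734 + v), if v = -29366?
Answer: -5044984800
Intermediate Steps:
(174565 - 153197)*(-206734 + v) = (174565 - 153197)*(-206734 - 29366) = 21368*(-236100) = -5044984800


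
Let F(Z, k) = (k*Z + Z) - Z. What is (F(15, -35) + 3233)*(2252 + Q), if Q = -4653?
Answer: -6501908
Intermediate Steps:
F(Z, k) = Z*k (F(Z, k) = (Z*k + Z) - Z = (Z + Z*k) - Z = Z*k)
(F(15, -35) + 3233)*(2252 + Q) = (15*(-35) + 3233)*(2252 - 4653) = (-525 + 3233)*(-2401) = 2708*(-2401) = -6501908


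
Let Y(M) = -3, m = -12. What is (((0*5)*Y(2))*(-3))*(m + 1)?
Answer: 0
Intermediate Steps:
(((0*5)*Y(2))*(-3))*(m + 1) = (((0*5)*(-3))*(-3))*(-12 + 1) = ((0*(-3))*(-3))*(-11) = (0*(-3))*(-11) = 0*(-11) = 0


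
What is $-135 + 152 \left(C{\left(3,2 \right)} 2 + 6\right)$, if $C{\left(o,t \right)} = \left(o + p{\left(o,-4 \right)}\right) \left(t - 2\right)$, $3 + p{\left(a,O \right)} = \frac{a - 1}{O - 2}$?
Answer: $777$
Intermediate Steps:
$p{\left(a,O \right)} = -3 + \frac{-1 + a}{-2 + O}$ ($p{\left(a,O \right)} = -3 + \frac{a - 1}{O - 2} = -3 + \frac{-1 + a}{-2 + O}$)
$C{\left(o,t \right)} = \left(-2 + t\right) \left(- \frac{17}{6} + \frac{5 o}{6}\right)$ ($C{\left(o,t \right)} = \left(o + \frac{5 + o - -12}{-2 - 4}\right) \left(t - 2\right) = \left(o + \frac{5 + o + 12}{-6}\right) \left(-2 + t\right) = \left(o - \frac{17 + o}{6}\right) \left(-2 + t\right) = \left(o - \left(\frac{17}{6} + \frac{o}{6}\right)\right) \left(-2 + t\right) = \left(- \frac{17}{6} + \frac{5 o}{6}\right) \left(-2 + t\right) = \left(-2 + t\right) \left(- \frac{17}{6} + \frac{5 o}{6}\right)$)
$-135 + 152 \left(C{\left(3,2 \right)} 2 + 6\right) = -135 + 152 \left(\left(\frac{17}{3} - \frac{17}{3} - 5 + \frac{5}{6} \cdot 3 \cdot 2\right) 2 + 6\right) = -135 + 152 \left(\left(\frac{17}{3} - \frac{17}{3} - 5 + 5\right) 2 + 6\right) = -135 + 152 \left(0 \cdot 2 + 6\right) = -135 + 152 \left(0 + 6\right) = -135 + 152 \cdot 6 = -135 + 912 = 777$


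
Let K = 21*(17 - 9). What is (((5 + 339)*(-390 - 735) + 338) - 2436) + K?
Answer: -388930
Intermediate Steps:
K = 168 (K = 21*8 = 168)
(((5 + 339)*(-390 - 735) + 338) - 2436) + K = (((5 + 339)*(-390 - 735) + 338) - 2436) + 168 = ((344*(-1125) + 338) - 2436) + 168 = ((-387000 + 338) - 2436) + 168 = (-386662 - 2436) + 168 = -389098 + 168 = -388930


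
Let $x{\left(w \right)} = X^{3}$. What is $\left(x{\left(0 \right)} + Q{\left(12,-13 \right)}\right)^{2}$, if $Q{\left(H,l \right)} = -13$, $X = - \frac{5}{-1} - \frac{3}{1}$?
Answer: $25$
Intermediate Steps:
$X = 2$ ($X = \left(-5\right) \left(-1\right) - 3 = 5 - 3 = 2$)
$x{\left(w \right)} = 8$ ($x{\left(w \right)} = 2^{3} = 8$)
$\left(x{\left(0 \right)} + Q{\left(12,-13 \right)}\right)^{2} = \left(8 - 13\right)^{2} = \left(-5\right)^{2} = 25$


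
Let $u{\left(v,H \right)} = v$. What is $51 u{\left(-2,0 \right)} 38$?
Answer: $-3876$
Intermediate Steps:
$51 u{\left(-2,0 \right)} 38 = 51 \left(-2\right) 38 = \left(-102\right) 38 = -3876$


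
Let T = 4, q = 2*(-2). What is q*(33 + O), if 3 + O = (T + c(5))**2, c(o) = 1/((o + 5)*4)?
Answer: -73921/400 ≈ -184.80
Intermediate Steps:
q = -4
c(o) = 1/(4*(5 + o)) (c(o) = (1/4)/(5 + o) = 1/(4*(5 + o)))
O = 21121/1600 (O = -3 + (4 + 1/(4*(5 + 5)))**2 = -3 + (4 + (1/4)/10)**2 = -3 + (4 + (1/4)*(1/10))**2 = -3 + (4 + 1/40)**2 = -3 + (161/40)**2 = -3 + 25921/1600 = 21121/1600 ≈ 13.201)
q*(33 + O) = -4*(33 + 21121/1600) = -4*73921/1600 = -73921/400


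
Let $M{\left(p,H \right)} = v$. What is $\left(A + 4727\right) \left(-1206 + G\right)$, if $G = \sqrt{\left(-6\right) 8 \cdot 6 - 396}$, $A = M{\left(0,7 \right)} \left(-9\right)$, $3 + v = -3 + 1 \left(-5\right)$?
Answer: $-5820156 + 28956 i \sqrt{19} \approx -5.8202 \cdot 10^{6} + 1.2622 \cdot 10^{5} i$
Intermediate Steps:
$v = -11$ ($v = -3 + \left(-3 + 1 \left(-5\right)\right) = -3 - 8 = -11$)
$M{\left(p,H \right)} = -11$
$A = 99$ ($A = \left(-11\right) \left(-9\right) = 99$)
$G = 6 i \sqrt{19}$ ($G = \sqrt{\left(-48\right) 6 - 396} = \sqrt{-288 - 396} = \sqrt{-684} = 6 i \sqrt{19} \approx 26.153 i$)
$\left(A + 4727\right) \left(-1206 + G\right) = \left(99 + 4727\right) \left(-1206 + 6 i \sqrt{19}\right) = 4826 \left(-1206 + 6 i \sqrt{19}\right) = -5820156 + 28956 i \sqrt{19}$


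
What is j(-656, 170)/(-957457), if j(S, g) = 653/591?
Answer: -653/565857087 ≈ -1.1540e-6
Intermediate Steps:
j(S, g) = 653/591 (j(S, g) = 653*(1/591) = 653/591)
j(-656, 170)/(-957457) = (653/591)/(-957457) = (653/591)*(-1/957457) = -653/565857087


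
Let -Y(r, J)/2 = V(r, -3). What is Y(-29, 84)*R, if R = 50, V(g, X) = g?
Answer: 2900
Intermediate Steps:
Y(r, J) = -2*r
Y(-29, 84)*R = -2*(-29)*50 = 58*50 = 2900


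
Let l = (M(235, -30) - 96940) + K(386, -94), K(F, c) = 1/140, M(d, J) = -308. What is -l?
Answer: 13614719/140 ≈ 97248.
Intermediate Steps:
K(F, c) = 1/140
l = -13614719/140 (l = (-308 - 96940) + 1/140 = -97248 + 1/140 = -13614719/140 ≈ -97248.)
-l = -1*(-13614719/140) = 13614719/140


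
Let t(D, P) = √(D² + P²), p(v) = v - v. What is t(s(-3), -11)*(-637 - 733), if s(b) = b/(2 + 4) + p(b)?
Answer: -685*√485 ≈ -15086.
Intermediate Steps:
p(v) = 0
s(b) = b/6 (s(b) = b/(2 + 4) + 0 = b/6 + 0 = b/6)
t(s(-3), -11)*(-637 - 733) = √(((⅙)*(-3))² + (-11)²)*(-637 - 733) = √((-½)² + 121)*(-1370) = √(¼ + 121)*(-1370) = √(485/4)*(-1370) = (√485/2)*(-1370) = -685*√485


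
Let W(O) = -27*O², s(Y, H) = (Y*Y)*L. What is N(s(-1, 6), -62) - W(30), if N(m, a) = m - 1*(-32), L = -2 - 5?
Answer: 24325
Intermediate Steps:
L = -7
s(Y, H) = -7*Y² (s(Y, H) = (Y*Y)*(-7) = Y²*(-7) = -7*Y²)
N(m, a) = 32 + m (N(m, a) = m + 32 = 32 + m)
N(s(-1, 6), -62) - W(30) = (32 - 7*(-1)²) - (-27)*30² = (32 - 7*1) - (-27)*900 = (32 - 7) - 1*(-24300) = 25 + 24300 = 24325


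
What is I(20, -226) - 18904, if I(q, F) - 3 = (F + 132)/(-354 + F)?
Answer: -5481243/290 ≈ -18901.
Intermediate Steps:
I(q, F) = 3 + (132 + F)/(-354 + F) (I(q, F) = 3 + (F + 132)/(-354 + F) = 3 + (132 + F)/(-354 + F))
I(20, -226) - 18904 = 2*(-465 + 2*(-226))/(-354 - 226) - 18904 = 2*(-465 - 452)/(-580) - 18904 = 2*(-1/580)*(-917) - 18904 = 917/290 - 18904 = -5481243/290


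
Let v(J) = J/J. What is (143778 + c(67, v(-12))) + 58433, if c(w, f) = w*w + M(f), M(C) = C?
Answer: 206701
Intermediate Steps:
v(J) = 1
c(w, f) = f + w² (c(w, f) = w*w + f = w² + f = f + w²)
(143778 + c(67, v(-12))) + 58433 = (143778 + (1 + 67²)) + 58433 = (143778 + (1 + 4489)) + 58433 = (143778 + 4490) + 58433 = 148268 + 58433 = 206701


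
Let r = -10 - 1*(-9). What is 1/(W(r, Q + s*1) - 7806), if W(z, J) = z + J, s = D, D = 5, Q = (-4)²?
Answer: -1/7786 ≈ -0.00012844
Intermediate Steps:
Q = 16
s = 5
r = -1 (r = -10 + 9 = -1)
W(z, J) = J + z
1/(W(r, Q + s*1) - 7806) = 1/(((16 + 5*1) - 1) - 7806) = 1/(((16 + 5) - 1) - 7806) = 1/((21 - 1) - 7806) = 1/(20 - 7806) = 1/(-7786) = -1/7786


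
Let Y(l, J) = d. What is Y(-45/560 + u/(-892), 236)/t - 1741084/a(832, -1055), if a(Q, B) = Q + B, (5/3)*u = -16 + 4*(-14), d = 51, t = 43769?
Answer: 76205516969/9760487 ≈ 7807.6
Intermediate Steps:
u = -216/5 (u = 3*(-16 + 4*(-14))/5 = 3*(-16 - 56)/5 = (⅗)*(-72) = -216/5 ≈ -43.200)
Y(l, J) = 51
a(Q, B) = B + Q
Y(-45/560 + u/(-892), 236)/t - 1741084/a(832, -1055) = 51/43769 - 1741084/(-1055 + 832) = 51*(1/43769) - 1741084/(-223) = 51/43769 - 1741084*(-1/223) = 51/43769 + 1741084/223 = 76205516969/9760487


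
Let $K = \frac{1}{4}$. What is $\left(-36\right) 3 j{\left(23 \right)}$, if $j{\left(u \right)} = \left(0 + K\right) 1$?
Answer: $-27$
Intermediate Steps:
$K = \frac{1}{4} \approx 0.25$
$j{\left(u \right)} = \frac{1}{4}$ ($j{\left(u \right)} = \left(0 + \frac{1}{4}\right) 1 = \frac{1}{4} \cdot 1 = \frac{1}{4}$)
$\left(-36\right) 3 j{\left(23 \right)} = \left(-36\right) 3 \cdot \frac{1}{4} = \left(-108\right) \frac{1}{4} = -27$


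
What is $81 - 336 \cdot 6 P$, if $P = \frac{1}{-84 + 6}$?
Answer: $\frac{1389}{13} \approx 106.85$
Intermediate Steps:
$P = - \frac{1}{78}$ ($P = \frac{1}{-78} = - \frac{1}{78} \approx -0.012821$)
$81 - 336 \cdot 6 P = 81 - 336 \cdot 6 \left(- \frac{1}{78}\right) = 81 - - \frac{336}{13} = 81 + \frac{336}{13} = \frac{1389}{13}$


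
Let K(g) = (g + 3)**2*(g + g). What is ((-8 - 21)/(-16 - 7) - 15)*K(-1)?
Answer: 2528/23 ≈ 109.91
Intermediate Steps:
K(g) = 2*g*(3 + g)**2 (K(g) = (3 + g)**2*(2*g) = 2*g*(3 + g)**2)
((-8 - 21)/(-16 - 7) - 15)*K(-1) = ((-8 - 21)/(-16 - 7) - 15)*(2*(-1)*(3 - 1)**2) = (-29/(-23) - 15)*(2*(-1)*2**2) = (-29*(-1/23) - 15)*(2*(-1)*4) = (29/23 - 15)*(-8) = -316/23*(-8) = 2528/23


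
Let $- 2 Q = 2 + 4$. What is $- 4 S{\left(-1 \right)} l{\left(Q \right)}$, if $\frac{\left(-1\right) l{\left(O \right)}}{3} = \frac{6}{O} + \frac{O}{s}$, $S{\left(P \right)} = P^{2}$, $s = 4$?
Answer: $-33$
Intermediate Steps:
$Q = -3$ ($Q = - \frac{2 + 4}{2} = \left(- \frac{1}{2}\right) 6 = -3$)
$l{\left(O \right)} = - \frac{18}{O} - \frac{3 O}{4}$ ($l{\left(O \right)} = - 3 \left(\frac{6}{O} + \frac{O}{4}\right) = - \frac{18}{O} - \frac{3 O}{4}$)
$- 4 S{\left(-1 \right)} l{\left(Q \right)} = - 4 \left(-1\right)^{2} \left(- \frac{18}{-3} - - \frac{9}{4}\right) = \left(-4\right) 1 \left(\left(-18\right) \left(- \frac{1}{3}\right) + \frac{9}{4}\right) = - 4 \left(6 + \frac{9}{4}\right) = \left(-4\right) \frac{33}{4} = -33$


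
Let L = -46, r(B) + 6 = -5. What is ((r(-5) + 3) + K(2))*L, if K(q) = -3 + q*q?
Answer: 322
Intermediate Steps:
K(q) = -3 + q**2
r(B) = -11 (r(B) = -6 - 5 = -11)
((r(-5) + 3) + K(2))*L = ((-11 + 3) + (-3 + 2**2))*(-46) = (-8 + (-3 + 4))*(-46) = (-8 + 1)*(-46) = -7*(-46) = 322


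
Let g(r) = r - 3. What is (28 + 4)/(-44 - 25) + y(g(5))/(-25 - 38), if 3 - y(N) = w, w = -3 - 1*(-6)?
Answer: -32/69 ≈ -0.46377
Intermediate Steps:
g(r) = -3 + r
w = 3 (w = -3 + 6 = 3)
y(N) = 0 (y(N) = 3 - 1*3 = 3 - 3 = 0)
(28 + 4)/(-44 - 25) + y(g(5))/(-25 - 38) = (28 + 4)/(-44 - 25) + 0/(-25 - 38) = 32/(-69) + 0/(-63) = 32*(-1/69) - 1/63*0 = -32/69 + 0 = -32/69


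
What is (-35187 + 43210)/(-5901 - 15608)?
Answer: -8023/21509 ≈ -0.37301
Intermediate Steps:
(-35187 + 43210)/(-5901 - 15608) = 8023/(-21509) = 8023*(-1/21509) = -8023/21509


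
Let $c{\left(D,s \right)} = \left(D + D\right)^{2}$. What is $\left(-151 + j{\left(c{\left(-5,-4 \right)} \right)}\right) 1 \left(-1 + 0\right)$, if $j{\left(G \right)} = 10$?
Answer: $141$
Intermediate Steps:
$c{\left(D,s \right)} = 4 D^{2}$ ($c{\left(D,s \right)} = \left(2 D\right)^{2} = 4 D^{2}$)
$\left(-151 + j{\left(c{\left(-5,-4 \right)} \right)}\right) 1 \left(-1 + 0\right) = \left(-151 + 10\right) 1 \left(-1 + 0\right) = - 141 \cdot 1 \left(-1\right) = \left(-141\right) \left(-1\right) = 141$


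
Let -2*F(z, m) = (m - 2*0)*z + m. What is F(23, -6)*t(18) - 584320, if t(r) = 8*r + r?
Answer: -572656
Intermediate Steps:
t(r) = 9*r
F(z, m) = -m/2 - m*z/2 (F(z, m) = -((m - 2*0)*z + m)/2 = -((m + 0)*z + m)/2 = -(m*z + m)/2 = -(m + m*z)/2 = -m/2 - m*z/2)
F(23, -6)*t(18) - 584320 = (-1/2*(-6)*(1 + 23))*(9*18) - 584320 = -1/2*(-6)*24*162 - 584320 = 72*162 - 584320 = 11664 - 584320 = -572656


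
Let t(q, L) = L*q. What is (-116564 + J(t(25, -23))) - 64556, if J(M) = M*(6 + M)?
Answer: 146055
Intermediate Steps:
(-116564 + J(t(25, -23))) - 64556 = (-116564 + (-23*25)*(6 - 23*25)) - 64556 = (-116564 - 575*(6 - 575)) - 64556 = (-116564 - 575*(-569)) - 64556 = (-116564 + 327175) - 64556 = 210611 - 64556 = 146055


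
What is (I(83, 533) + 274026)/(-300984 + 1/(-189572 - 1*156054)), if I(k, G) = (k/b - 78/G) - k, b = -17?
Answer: -65992019433516/72507443501545 ≈ -0.91014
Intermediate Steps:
I(k, G) = -78/G - 18*k/17 (I(k, G) = (k/(-17) - 78/G) - k = (k*(-1/17) - 78/G) - k = (-k/17 - 78/G) - k = (-78/G - k/17) - k = -78/G - 18*k/17)
(I(83, 533) + 274026)/(-300984 + 1/(-189572 - 1*156054)) = ((-78/533 - 18/17*83) + 274026)/(-300984 + 1/(-189572 - 1*156054)) = ((-78*1/533 - 1494/17) + 274026)/(-300984 + 1/(-189572 - 156054)) = ((-6/41 - 1494/17) + 274026)/(-300984 + 1/(-345626)) = (-61356/697 + 274026)/(-300984 - 1/345626) = 190934766/(697*(-104027895985/345626)) = (190934766/697)*(-345626/104027895985) = -65992019433516/72507443501545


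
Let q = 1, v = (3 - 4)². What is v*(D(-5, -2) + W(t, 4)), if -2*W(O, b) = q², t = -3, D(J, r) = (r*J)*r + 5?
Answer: -31/2 ≈ -15.500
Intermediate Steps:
D(J, r) = 5 + J*r² (D(J, r) = (J*r)*r + 5 = J*r² + 5 = 5 + J*r²)
v = 1 (v = (-1)² = 1)
W(O, b) = -½ (W(O, b) = -½*1² = -½*1 = -½)
v*(D(-5, -2) + W(t, 4)) = 1*((5 - 5*(-2)²) - ½) = 1*((5 - 5*4) - ½) = 1*((5 - 20) - ½) = 1*(-15 - ½) = 1*(-31/2) = -31/2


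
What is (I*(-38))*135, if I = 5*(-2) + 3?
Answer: 35910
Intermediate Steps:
I = -7 (I = -10 + 3 = -7)
(I*(-38))*135 = -7*(-38)*135 = 266*135 = 35910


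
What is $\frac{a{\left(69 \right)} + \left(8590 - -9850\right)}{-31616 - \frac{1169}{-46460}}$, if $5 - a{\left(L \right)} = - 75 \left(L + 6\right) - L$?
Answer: $- \frac{1121497940}{1468878191} \approx -0.76351$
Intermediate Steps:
$a{\left(L \right)} = 455 + 76 L$ ($a{\left(L \right)} = 5 - \left(- 75 \left(L + 6\right) - L\right) = 5 - \left(- 75 \left(6 + L\right) - L\right) = 5 - \left(\left(-450 - 75 L\right) - L\right) = 5 - \left(-450 - 76 L\right) = 5 + \left(450 + 76 L\right) = 455 + 76 L$)
$\frac{a{\left(69 \right)} + \left(8590 - -9850\right)}{-31616 - \frac{1169}{-46460}} = \frac{\left(455 + 76 \cdot 69\right) + \left(8590 - -9850\right)}{-31616 - \frac{1169}{-46460}} = \frac{\left(455 + 5244\right) + \left(8590 + 9850\right)}{-31616 - - \frac{1169}{46460}} = \frac{5699 + 18440}{-31616 + \frac{1169}{46460}} = \frac{24139}{- \frac{1468878191}{46460}} = 24139 \left(- \frac{46460}{1468878191}\right) = - \frac{1121497940}{1468878191}$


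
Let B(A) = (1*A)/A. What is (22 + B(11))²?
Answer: 529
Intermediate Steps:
B(A) = 1 (B(A) = A/A = 1)
(22 + B(11))² = (22 + 1)² = 23² = 529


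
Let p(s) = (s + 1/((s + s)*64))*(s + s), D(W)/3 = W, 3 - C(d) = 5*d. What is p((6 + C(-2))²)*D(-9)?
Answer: -450389403/64 ≈ -7.0373e+6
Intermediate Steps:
C(d) = 3 - 5*d
D(W) = 3*W
p(s) = 2*s*(s + 1/(128*s)) (p(s) = (s + (1/64)/(2*s))*(2*s) = (s + (1/(2*s))*(1/64))*(2*s) = (s + 1/(128*s))*(2*s) = 2*s*(s + 1/(128*s)))
p((6 + C(-2))²)*D(-9) = (1/64 + 2*((6 + (3 - 5*(-2)))²)²)*(3*(-9)) = (1/64 + 2*((6 + (3 + 10))²)²)*(-27) = (1/64 + 2*((6 + 13)²)²)*(-27) = (1/64 + 2*(19²)²)*(-27) = (1/64 + 2*361²)*(-27) = (1/64 + 2*130321)*(-27) = (1/64 + 260642)*(-27) = (16681089/64)*(-27) = -450389403/64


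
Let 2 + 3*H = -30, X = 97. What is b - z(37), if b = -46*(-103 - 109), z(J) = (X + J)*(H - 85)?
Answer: 67714/3 ≈ 22571.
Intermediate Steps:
H = -32/3 (H = -⅔ + (⅓)*(-30) = -⅔ - 10 = -32/3 ≈ -10.667)
z(J) = -27839/3 - 287*J/3 (z(J) = (97 + J)*(-32/3 - 85) = (97 + J)*(-287/3) = -27839/3 - 287*J/3)
b = 9752 (b = -46*(-212) = 9752)
b - z(37) = 9752 - (-27839/3 - 287/3*37) = 9752 - (-27839/3 - 10619/3) = 9752 - 1*(-38458/3) = 9752 + 38458/3 = 67714/3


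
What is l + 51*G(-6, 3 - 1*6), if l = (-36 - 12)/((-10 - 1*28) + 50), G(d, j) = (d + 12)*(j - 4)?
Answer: -2146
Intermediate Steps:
G(d, j) = (-4 + j)*(12 + d) (G(d, j) = (12 + d)*(-4 + j) = (-4 + j)*(12 + d))
l = -4 (l = -48/((-10 - 28) + 50) = -48/(-38 + 50) = -48/12 = -48*1/12 = -4)
l + 51*G(-6, 3 - 1*6) = -4 + 51*(-48 - 4*(-6) + 12*(3 - 1*6) - 6*(3 - 1*6)) = -4 + 51*(-48 + 24 + 12*(3 - 6) - 6*(3 - 6)) = -4 + 51*(-48 + 24 + 12*(-3) - 6*(-3)) = -4 + 51*(-48 + 24 - 36 + 18) = -4 + 51*(-42) = -4 - 2142 = -2146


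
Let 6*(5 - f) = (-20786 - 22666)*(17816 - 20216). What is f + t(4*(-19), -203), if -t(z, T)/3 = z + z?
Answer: -17380339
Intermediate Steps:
t(z, T) = -6*z (t(z, T) = -3*(z + z) = -6*z)
f = -17380795 (f = 5 - (-20786 - 22666)*(17816 - 20216)/6 = 5 - (-7242)*(-2400) = 5 - ⅙*104284800 = 5 - 17380800 = -17380795)
f + t(4*(-19), -203) = -17380795 - 24*(-19) = -17380795 - 6*(-76) = -17380795 + 456 = -17380339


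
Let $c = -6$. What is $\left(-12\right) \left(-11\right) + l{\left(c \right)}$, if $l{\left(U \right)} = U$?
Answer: $126$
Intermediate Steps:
$\left(-12\right) \left(-11\right) + l{\left(c \right)} = \left(-12\right) \left(-11\right) - 6 = 132 - 6 = 126$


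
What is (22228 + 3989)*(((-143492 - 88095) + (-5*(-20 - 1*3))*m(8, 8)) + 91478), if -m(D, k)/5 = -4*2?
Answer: -3552639453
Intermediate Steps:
m(D, k) = 40 (m(D, k) = -(-20)*2 = -5*(-8) = 40)
(22228 + 3989)*(((-143492 - 88095) + (-5*(-20 - 1*3))*m(8, 8)) + 91478) = (22228 + 3989)*(((-143492 - 88095) - 5*(-20 - 1*3)*40) + 91478) = 26217*((-231587 - 5*(-20 - 3)*40) + 91478) = 26217*((-231587 - 5*(-23)*40) + 91478) = 26217*((-231587 + 115*40) + 91478) = 26217*((-231587 + 4600) + 91478) = 26217*(-226987 + 91478) = 26217*(-135509) = -3552639453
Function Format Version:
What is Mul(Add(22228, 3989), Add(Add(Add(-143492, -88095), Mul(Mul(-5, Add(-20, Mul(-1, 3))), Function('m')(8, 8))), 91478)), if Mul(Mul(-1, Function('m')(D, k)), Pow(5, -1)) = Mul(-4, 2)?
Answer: -3552639453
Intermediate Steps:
Function('m')(D, k) = 40 (Function('m')(D, k) = Mul(-5, Mul(-4, 2)) = Mul(-5, -8) = 40)
Mul(Add(22228, 3989), Add(Add(Add(-143492, -88095), Mul(Mul(-5, Add(-20, Mul(-1, 3))), Function('m')(8, 8))), 91478)) = Mul(Add(22228, 3989), Add(Add(Add(-143492, -88095), Mul(Mul(-5, Add(-20, Mul(-1, 3))), 40)), 91478)) = Mul(26217, Add(Add(-231587, Mul(Mul(-5, Add(-20, -3)), 40)), 91478)) = Mul(26217, Add(Add(-231587, Mul(Mul(-5, -23), 40)), 91478)) = Mul(26217, Add(Add(-231587, Mul(115, 40)), 91478)) = Mul(26217, Add(Add(-231587, 4600), 91478)) = Mul(26217, Add(-226987, 91478)) = Mul(26217, -135509) = -3552639453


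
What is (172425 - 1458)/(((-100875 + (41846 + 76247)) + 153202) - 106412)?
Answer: 56989/21336 ≈ 2.6710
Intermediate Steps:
(172425 - 1458)/(((-100875 + (41846 + 76247)) + 153202) - 106412) = 170967/(((-100875 + 118093) + 153202) - 106412) = 170967/((17218 + 153202) - 106412) = 170967/(170420 - 106412) = 170967/64008 = 170967*(1/64008) = 56989/21336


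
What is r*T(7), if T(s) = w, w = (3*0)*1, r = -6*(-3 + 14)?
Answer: 0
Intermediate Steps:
r = -66 (r = -6*11 = -66)
w = 0 (w = 0*1 = 0)
T(s) = 0
r*T(7) = -66*0 = 0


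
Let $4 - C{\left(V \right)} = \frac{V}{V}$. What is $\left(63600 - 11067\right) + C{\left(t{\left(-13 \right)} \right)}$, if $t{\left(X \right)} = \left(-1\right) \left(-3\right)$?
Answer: $52536$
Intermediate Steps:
$t{\left(X \right)} = 3$
$C{\left(V \right)} = 3$ ($C{\left(V \right)} = 4 - \frac{V}{V} = 4 - 1 = 3$)
$\left(63600 - 11067\right) + C{\left(t{\left(-13 \right)} \right)} = \left(63600 - 11067\right) + 3 = 52533 + 3 = 52536$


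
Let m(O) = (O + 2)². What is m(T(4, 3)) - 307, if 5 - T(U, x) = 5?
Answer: -303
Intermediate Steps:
T(U, x) = 0 (T(U, x) = 5 - 1*5 = 5 - 5 = 0)
m(O) = (2 + O)²
m(T(4, 3)) - 307 = (2 + 0)² - 307 = 2² - 307 = 4 - 307 = -303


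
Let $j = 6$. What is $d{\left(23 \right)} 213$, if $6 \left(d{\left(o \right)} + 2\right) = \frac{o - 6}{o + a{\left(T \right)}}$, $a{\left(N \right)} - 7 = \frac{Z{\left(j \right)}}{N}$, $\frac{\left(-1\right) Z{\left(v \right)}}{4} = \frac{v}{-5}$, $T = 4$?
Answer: $- \frac{126877}{312} \approx -406.66$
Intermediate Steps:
$Z{\left(v \right)} = \frac{4 v}{5}$ ($Z{\left(v \right)} = - 4 \frac{v}{-5} = - 4 v \left(- \frac{1}{5}\right) = - 4 \left(- \frac{v}{5}\right) = \frac{4 v}{5}$)
$a{\left(N \right)} = 7 + \frac{24}{5 N}$ ($a{\left(N \right)} = 7 + \frac{\frac{4}{5} \cdot 6}{N} = 7 + \frac{24}{5 N}$)
$d{\left(o \right)} = -2 + \frac{-6 + o}{6 \left(\frac{41}{5} + o\right)}$ ($d{\left(o \right)} = -2 + \frac{\left(o - 6\right) \frac{1}{o + \left(7 + \frac{24}{5 \cdot 4}\right)}}{6} = -2 + \frac{\left(-6 + o\right) \frac{1}{o + \left(7 + \frac{24}{5} \cdot \frac{1}{4}\right)}}{6} = -2 + \frac{\left(-6 + o\right) \frac{1}{o + \left(7 + \frac{6}{5}\right)}}{6} = -2 + \frac{\left(-6 + o\right) \frac{1}{o + \frac{41}{5}}}{6} = -2 + \frac{\left(-6 + o\right) \frac{1}{\frac{41}{5} + o}}{6} = -2 + \frac{\frac{1}{\frac{41}{5} + o} \left(-6 + o\right)}{6} = -2 + \frac{-6 + o}{6 \left(\frac{41}{5} + o\right)}$)
$d{\left(23 \right)} 213 = \frac{-522 - 1265}{6 \left(41 + 5 \cdot 23\right)} 213 = \frac{-522 - 1265}{6 \left(41 + 115\right)} 213 = \frac{1}{6} \cdot \frac{1}{156} \left(-1787\right) 213 = \left(- \frac{1787}{936}\right) 213 = - \frac{126877}{312}$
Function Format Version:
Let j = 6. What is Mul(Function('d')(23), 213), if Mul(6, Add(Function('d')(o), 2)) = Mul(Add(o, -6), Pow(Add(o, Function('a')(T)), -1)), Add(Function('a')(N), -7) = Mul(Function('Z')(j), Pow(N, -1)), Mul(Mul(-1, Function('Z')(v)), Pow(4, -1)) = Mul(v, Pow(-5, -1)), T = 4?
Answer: Rational(-126877, 312) ≈ -406.66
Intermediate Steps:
Function('Z')(v) = Mul(Rational(4, 5), v) (Function('Z')(v) = Mul(-4, Mul(v, Pow(-5, -1))) = Mul(-4, Mul(v, Rational(-1, 5))) = Mul(-4, Mul(Rational(-1, 5), v)) = Mul(Rational(4, 5), v))
Function('a')(N) = Add(7, Mul(Rational(24, 5), Pow(N, -1))) (Function('a')(N) = Add(7, Mul(Mul(Rational(4, 5), 6), Pow(N, -1))) = Add(7, Mul(Rational(24, 5), Pow(N, -1))))
Function('d')(o) = Add(-2, Mul(Rational(1, 6), Pow(Add(Rational(41, 5), o), -1), Add(-6, o))) (Function('d')(o) = Add(-2, Mul(Rational(1, 6), Mul(Add(o, -6), Pow(Add(o, Add(7, Mul(Rational(24, 5), Pow(4, -1)))), -1)))) = Add(-2, Mul(Rational(1, 6), Mul(Add(-6, o), Pow(Add(o, Add(7, Mul(Rational(24, 5), Rational(1, 4)))), -1)))) = Add(-2, Mul(Rational(1, 6), Mul(Add(-6, o), Pow(Add(o, Add(7, Rational(6, 5))), -1)))) = Add(-2, Mul(Rational(1, 6), Mul(Add(-6, o), Pow(Add(o, Rational(41, 5)), -1)))) = Add(-2, Mul(Rational(1, 6), Mul(Add(-6, o), Pow(Add(Rational(41, 5), o), -1)))) = Add(-2, Mul(Rational(1, 6), Mul(Pow(Add(Rational(41, 5), o), -1), Add(-6, o)))) = Add(-2, Mul(Rational(1, 6), Pow(Add(Rational(41, 5), o), -1), Add(-6, o))))
Mul(Function('d')(23), 213) = Mul(Mul(Rational(1, 6), Pow(Add(41, Mul(5, 23)), -1), Add(-522, Mul(-55, 23))), 213) = Mul(Mul(Rational(1, 6), Pow(Add(41, 115), -1), Add(-522, -1265)), 213) = Mul(Mul(Rational(1, 6), Pow(156, -1), -1787), 213) = Mul(Mul(Rational(1, 6), Rational(1, 156), -1787), 213) = Mul(Rational(-1787, 936), 213) = Rational(-126877, 312)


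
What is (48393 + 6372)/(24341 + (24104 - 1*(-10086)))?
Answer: 54765/58531 ≈ 0.93566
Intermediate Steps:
(48393 + 6372)/(24341 + (24104 - 1*(-10086))) = 54765/(24341 + (24104 + 10086)) = 54765/(24341 + 34190) = 54765/58531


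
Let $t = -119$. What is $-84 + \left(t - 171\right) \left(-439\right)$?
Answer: $127226$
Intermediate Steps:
$-84 + \left(t - 171\right) \left(-439\right) = -84 + \left(-119 - 171\right) \left(-439\right) = -84 - -127310 = -84 + 127310 = 127226$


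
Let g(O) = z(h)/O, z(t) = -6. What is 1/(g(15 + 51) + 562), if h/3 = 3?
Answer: 11/6181 ≈ 0.0017796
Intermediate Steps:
h = 9 (h = 3*3 = 9)
g(O) = -6/O
1/(g(15 + 51) + 562) = 1/(-6/(15 + 51) + 562) = 1/(-6/66 + 562) = 1/(-6*1/66 + 562) = 1/(-1/11 + 562) = 1/(6181/11) = 11/6181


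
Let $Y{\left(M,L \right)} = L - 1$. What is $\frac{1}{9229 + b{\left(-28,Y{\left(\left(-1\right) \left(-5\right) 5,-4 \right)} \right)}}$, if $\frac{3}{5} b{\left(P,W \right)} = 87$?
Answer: $\frac{1}{9374} \approx 0.00010668$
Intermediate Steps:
$Y{\left(M,L \right)} = -1 + L$
$b{\left(P,W \right)} = 145$ ($b{\left(P,W \right)} = \frac{5}{3} \cdot 87 = 145$)
$\frac{1}{9229 + b{\left(-28,Y{\left(\left(-1\right) \left(-5\right) 5,-4 \right)} \right)}} = \frac{1}{9229 + 145} = \frac{1}{9374}$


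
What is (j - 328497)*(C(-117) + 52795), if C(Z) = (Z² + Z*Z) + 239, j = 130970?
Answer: -15883541124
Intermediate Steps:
C(Z) = 239 + 2*Z² (C(Z) = (Z² + Z²) + 239 = 2*Z² + 239 = 239 + 2*Z²)
(j - 328497)*(C(-117) + 52795) = (130970 - 328497)*((239 + 2*(-117)²) + 52795) = -197527*((239 + 2*13689) + 52795) = -197527*((239 + 27378) + 52795) = -197527*(27617 + 52795) = -197527*80412 = -15883541124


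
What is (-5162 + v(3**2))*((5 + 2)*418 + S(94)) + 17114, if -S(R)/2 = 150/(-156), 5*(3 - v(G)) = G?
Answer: -981065242/65 ≈ -1.5093e+7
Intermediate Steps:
v(G) = 3 - G/5
S(R) = 25/13 (S(R) = -300/(-156) = -300*(-1)/156 = -2*(-25/26) = 25/13)
(-5162 + v(3**2))*((5 + 2)*418 + S(94)) + 17114 = (-5162 + (3 - 1/5*3**2))*((5 + 2)*418 + 25/13) + 17114 = (-5162 + (3 - 1/5*9))*(7*418 + 25/13) + 17114 = (-5162 + (3 - 9/5))*(2926 + 25/13) + 17114 = (-5162 + 6/5)*(38063/13) + 17114 = -25804/5*38063/13 + 17114 = -982177652/65 + 17114 = -981065242/65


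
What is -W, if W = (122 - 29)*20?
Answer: -1860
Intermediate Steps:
W = 1860 (W = 93*20 = 1860)
-W = -1*1860 = -1860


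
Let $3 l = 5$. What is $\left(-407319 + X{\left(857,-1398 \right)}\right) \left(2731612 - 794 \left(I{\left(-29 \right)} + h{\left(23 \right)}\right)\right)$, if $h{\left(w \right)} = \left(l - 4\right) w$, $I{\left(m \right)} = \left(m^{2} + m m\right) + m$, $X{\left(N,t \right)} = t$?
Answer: $-597438532536$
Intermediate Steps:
$I{\left(m \right)} = m + 2 m^{2}$ ($I{\left(m \right)} = \left(m^{2} + m^{2}\right) + m = 2 m^{2} + m = m + 2 m^{2}$)
$l = \frac{5}{3}$ ($l = \frac{1}{3} \cdot 5 = \frac{5}{3} \approx 1.6667$)
$h{\left(w \right)} = - \frac{7 w}{3}$ ($h{\left(w \right)} = \left(\frac{5}{3} - 4\right) w = - \frac{7 w}{3}$)
$\left(-407319 + X{\left(857,-1398 \right)}\right) \left(2731612 - 794 \left(I{\left(-29 \right)} + h{\left(23 \right)}\right)\right) = \left(-407319 - 1398\right) \left(2731612 - 794 \left(- 29 \left(1 + 2 \left(-29\right)\right) - \frac{161}{3}\right)\right) = - 408717 \left(2731612 - 794 \left(- 29 \left(1 - 58\right) - \frac{161}{3}\right)\right) = - 408717 \left(2731612 - 794 \left(\left(-29\right) \left(-57\right) - \frac{161}{3}\right)\right) = - 408717 \left(2731612 - 794 \left(1653 - \frac{161}{3}\right)\right) = - 408717 \left(2731612 - \frac{3809612}{3}\right) = \left(-408717\right) \frac{4385224}{3} = -597438532536$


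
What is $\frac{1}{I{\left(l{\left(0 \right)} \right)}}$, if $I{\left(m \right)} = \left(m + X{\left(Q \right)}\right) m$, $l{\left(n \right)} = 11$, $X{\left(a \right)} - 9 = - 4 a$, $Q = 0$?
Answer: $\frac{1}{220} \approx 0.0045455$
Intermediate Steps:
$X{\left(a \right)} = 9 - 4 a$
$I{\left(m \right)} = m \left(9 + m\right)$ ($I{\left(m \right)} = \left(m + \left(9 - 0\right)\right) m = \left(m + \left(9 + 0\right)\right) m = \left(m + 9\right) m = \left(9 + m\right) m = m \left(9 + m\right)$)
$\frac{1}{I{\left(l{\left(0 \right)} \right)}} = \frac{1}{11 \left(9 + 11\right)} = \frac{1}{11 \cdot 20} = \frac{1}{220}$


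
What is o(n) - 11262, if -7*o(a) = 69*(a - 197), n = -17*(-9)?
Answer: -75798/7 ≈ -10828.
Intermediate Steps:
n = 153
o(a) = 13593/7 - 69*a/7 (o(a) = -69*(a - 197)/7 = -69*(-197 + a)/7 = -(-13593 + 69*a)/7 = 13593/7 - 69*a/7)
o(n) - 11262 = (13593/7 - 69/7*153) - 11262 = (13593/7 - 10557/7) - 11262 = 3036/7 - 11262 = -75798/7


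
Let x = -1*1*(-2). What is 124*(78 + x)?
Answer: 9920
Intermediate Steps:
x = 2 (x = -1*(-2) = 2)
124*(78 + x) = 124*(78 + 2) = 124*80 = 9920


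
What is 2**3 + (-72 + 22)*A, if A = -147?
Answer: 7358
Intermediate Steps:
2**3 + (-72 + 22)*A = 2**3 + (-72 + 22)*(-147) = 8 - 50*(-147) = 8 + 7350 = 7358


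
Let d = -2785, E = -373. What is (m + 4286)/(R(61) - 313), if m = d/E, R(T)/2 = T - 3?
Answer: -1601463/73481 ≈ -21.794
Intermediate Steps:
R(T) = -6 + 2*T (R(T) = 2*(T - 3) = 2*(-3 + T) = -6 + 2*T)
m = 2785/373 (m = -2785/(-373) = -2785*(-1/373) = 2785/373 ≈ 7.4665)
(m + 4286)/(R(61) - 313) = (2785/373 + 4286)/((-6 + 2*61) - 313) = 1601463/(373*((-6 + 122) - 313)) = 1601463/(373*(116 - 313)) = (1601463/373)/(-197) = (1601463/373)*(-1/197) = -1601463/73481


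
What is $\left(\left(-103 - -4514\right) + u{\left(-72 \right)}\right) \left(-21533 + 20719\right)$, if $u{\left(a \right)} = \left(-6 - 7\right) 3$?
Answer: $-3558808$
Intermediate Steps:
$u{\left(a \right)} = -39$ ($u{\left(a \right)} = \left(-13\right) 3 = -39$)
$\left(\left(-103 - -4514\right) + u{\left(-72 \right)}\right) \left(-21533 + 20719\right) = \left(\left(-103 - -4514\right) - 39\right) \left(-21533 + 20719\right) = \left(\left(-103 + 4514\right) - 39\right) \left(-814\right) = \left(4411 - 39\right) \left(-814\right) = 4372 \left(-814\right) = -3558808$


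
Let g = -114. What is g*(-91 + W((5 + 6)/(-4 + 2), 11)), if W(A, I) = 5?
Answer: 9804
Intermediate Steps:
g*(-91 + W((5 + 6)/(-4 + 2), 11)) = -114*(-91 + 5) = -114*(-86) = 9804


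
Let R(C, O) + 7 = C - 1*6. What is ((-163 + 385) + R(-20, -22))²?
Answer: 35721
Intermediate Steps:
R(C, O) = -13 + C (R(C, O) = -7 + (C - 1*6) = -7 + (C - 6) = -7 + (-6 + C) = -13 + C)
((-163 + 385) + R(-20, -22))² = ((-163 + 385) + (-13 - 20))² = (222 - 33)² = 189² = 35721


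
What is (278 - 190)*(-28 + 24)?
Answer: -352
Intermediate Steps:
(278 - 190)*(-28 + 24) = 88*(-4) = -352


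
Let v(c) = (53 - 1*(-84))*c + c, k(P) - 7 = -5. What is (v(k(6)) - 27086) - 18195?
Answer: -45005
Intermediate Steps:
k(P) = 2 (k(P) = 7 - 5 = 2)
v(c) = 138*c (v(c) = (53 + 84)*c + c = 137*c + c = 138*c)
(v(k(6)) - 27086) - 18195 = (138*2 - 27086) - 18195 = (276 - 27086) - 18195 = -26810 - 18195 = -45005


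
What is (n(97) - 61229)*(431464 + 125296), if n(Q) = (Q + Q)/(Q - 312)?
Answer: -1465885498008/43 ≈ -3.4090e+10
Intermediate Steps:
n(Q) = 2*Q/(-312 + Q) (n(Q) = (2*Q)/(-312 + Q) = 2*Q/(-312 + Q))
(n(97) - 61229)*(431464 + 125296) = (2*97/(-312 + 97) - 61229)*(431464 + 125296) = (2*97/(-215) - 61229)*556760 = (2*97*(-1/215) - 61229)*556760 = (-194/215 - 61229)*556760 = -13164429/215*556760 = -1465885498008/43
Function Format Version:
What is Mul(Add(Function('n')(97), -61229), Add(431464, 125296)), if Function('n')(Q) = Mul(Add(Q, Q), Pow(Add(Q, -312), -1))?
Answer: Rational(-1465885498008, 43) ≈ -3.4090e+10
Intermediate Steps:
Function('n')(Q) = Mul(2, Q, Pow(Add(-312, Q), -1)) (Function('n')(Q) = Mul(Mul(2, Q), Pow(Add(-312, Q), -1)) = Mul(2, Q, Pow(Add(-312, Q), -1)))
Mul(Add(Function('n')(97), -61229), Add(431464, 125296)) = Mul(Add(Mul(2, 97, Pow(Add(-312, 97), -1)), -61229), Add(431464, 125296)) = Mul(Add(Mul(2, 97, Pow(-215, -1)), -61229), 556760) = Mul(Add(Mul(2, 97, Rational(-1, 215)), -61229), 556760) = Mul(Add(Rational(-194, 215), -61229), 556760) = Mul(Rational(-13164429, 215), 556760) = Rational(-1465885498008, 43)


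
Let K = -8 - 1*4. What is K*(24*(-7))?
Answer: 2016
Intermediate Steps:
K = -12 (K = -8 - 4 = -12)
K*(24*(-7)) = -288*(-7) = -12*(-168) = 2016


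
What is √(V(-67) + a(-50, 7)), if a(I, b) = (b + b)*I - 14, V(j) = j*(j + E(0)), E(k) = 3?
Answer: √3574 ≈ 59.783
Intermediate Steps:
V(j) = j*(3 + j) (V(j) = j*(j + 3) = j*(3 + j))
a(I, b) = -14 + 2*I*b (a(I, b) = (2*b)*I - 14 = 2*I*b - 14 = -14 + 2*I*b)
√(V(-67) + a(-50, 7)) = √(-67*(3 - 67) + (-14 + 2*(-50)*7)) = √(-67*(-64) + (-14 - 700)) = √(4288 - 714) = √3574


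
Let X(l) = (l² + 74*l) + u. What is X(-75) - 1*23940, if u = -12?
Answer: -23877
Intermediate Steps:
X(l) = -12 + l² + 74*l (X(l) = (l² + 74*l) - 12 = -12 + l² + 74*l)
X(-75) - 1*23940 = (-12 + (-75)² + 74*(-75)) - 1*23940 = (-12 + 5625 - 5550) - 23940 = 63 - 23940 = -23877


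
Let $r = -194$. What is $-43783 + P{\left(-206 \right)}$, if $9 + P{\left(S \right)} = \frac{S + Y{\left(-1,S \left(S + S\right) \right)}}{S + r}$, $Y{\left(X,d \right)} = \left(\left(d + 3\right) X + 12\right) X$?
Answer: $- \frac{17601457}{400} \approx -44004.0$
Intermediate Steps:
$Y{\left(X,d \right)} = X \left(12 + X \left(3 + d\right)\right)$ ($Y{\left(X,d \right)} = \left(\left(3 + d\right) X + 12\right) X = \left(X \left(3 + d\right) + 12\right) X = \left(12 + X \left(3 + d\right)\right) X = X \left(12 + X \left(3 + d\right)\right)$)
$P{\left(S \right)} = -9 + \frac{-9 + S + 2 S^{2}}{-194 + S}$ ($P{\left(S \right)} = -9 + \frac{S - \left(12 + 3 \left(-1\right) - S \left(S + S\right)\right)}{S - 194} = -9 + \frac{S - \left(12 - 3 - S 2 S\right)}{-194 + S} = -9 + \frac{S - \left(12 - 3 - 2 S^{2}\right)}{-194 + S} = -9 + \frac{S - \left(9 - 2 S^{2}\right)}{-194 + S} = -9 + \frac{S + \left(-9 + 2 S^{2}\right)}{-194 + S} = -9 + \frac{-9 + S + 2 S^{2}}{-194 + S}$)
$-43783 + P{\left(-206 \right)} = -43783 + \frac{1737 - -1648 + 2 \left(-206\right)^{2}}{-194 - 206} = -43783 + \frac{1737 + 1648 + 2 \cdot 42436}{-400} = -43783 - \frac{1737 + 1648 + 84872}{400} = -43783 - \frac{88257}{400} = - \frac{17601457}{400}$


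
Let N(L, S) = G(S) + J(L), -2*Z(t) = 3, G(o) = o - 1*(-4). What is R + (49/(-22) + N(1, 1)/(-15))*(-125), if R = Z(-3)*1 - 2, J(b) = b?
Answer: 3574/11 ≈ 324.91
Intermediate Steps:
G(o) = 4 + o (G(o) = o + 4 = 4 + o)
Z(t) = -3/2 (Z(t) = -1/2*3 = -3/2)
N(L, S) = 4 + L + S (N(L, S) = (4 + S) + L = 4 + L + S)
R = -7/2 (R = -3/2*1 - 2 = -3/2 - 2 = -7/2 ≈ -3.5000)
R + (49/(-22) + N(1, 1)/(-15))*(-125) = -7/2 + (49/(-22) + (4 + 1 + 1)/(-15))*(-125) = -7/2 + (49*(-1/22) + 6*(-1/15))*(-125) = -7/2 + (-49/22 - 2/5)*(-125) = -7/2 - 289/110*(-125) = -7/2 + 7225/22 = 3574/11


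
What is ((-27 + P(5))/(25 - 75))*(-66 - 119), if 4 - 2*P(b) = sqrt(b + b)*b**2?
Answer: -185/2 - 185*sqrt(10)/4 ≈ -238.76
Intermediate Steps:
P(b) = 2 - sqrt(2)*b**(5/2)/2 (P(b) = 2 - sqrt(b + b)*b**2/2 = 2 - sqrt(2*b)*b**2/2 = 2 - sqrt(2)*sqrt(b)*b**2/2 = 2 - sqrt(2)*b**(5/2)/2)
((-27 + P(5))/(25 - 75))*(-66 - 119) = ((-27 + (2 - sqrt(2)*5**(5/2)/2))/(25 - 75))*(-66 - 119) = ((-27 + (2 - sqrt(2)*25*sqrt(5)/2))/(-50))*(-185) = ((-27 + (2 - 25*sqrt(10)/2))*(-1/50))*(-185) = ((-25 - 25*sqrt(10)/2)*(-1/50))*(-185) = (1/2 + sqrt(10)/4)*(-185) = -185/2 - 185*sqrt(10)/4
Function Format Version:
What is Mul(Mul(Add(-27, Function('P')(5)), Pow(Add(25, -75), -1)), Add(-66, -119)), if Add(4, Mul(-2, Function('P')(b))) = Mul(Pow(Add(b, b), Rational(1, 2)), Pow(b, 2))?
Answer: Add(Rational(-185, 2), Mul(Rational(-185, 4), Pow(10, Rational(1, 2)))) ≈ -238.76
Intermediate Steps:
Function('P')(b) = Add(2, Mul(Rational(-1, 2), Pow(2, Rational(1, 2)), Pow(b, Rational(5, 2)))) (Function('P')(b) = Add(2, Mul(Rational(-1, 2), Mul(Pow(Add(b, b), Rational(1, 2)), Pow(b, 2)))) = Add(2, Mul(Rational(-1, 2), Mul(Pow(Mul(2, b), Rational(1, 2)), Pow(b, 2)))) = Add(2, Mul(Rational(-1, 2), Mul(Mul(Pow(2, Rational(1, 2)), Pow(b, Rational(1, 2))), Pow(b, 2)))) = Add(2, Mul(Rational(-1, 2), Mul(Pow(2, Rational(1, 2)), Pow(b, Rational(5, 2))))) = Add(2, Mul(Rational(-1, 2), Pow(2, Rational(1, 2)), Pow(b, Rational(5, 2)))))
Mul(Mul(Add(-27, Function('P')(5)), Pow(Add(25, -75), -1)), Add(-66, -119)) = Mul(Mul(Add(-27, Add(2, Mul(Rational(-1, 2), Pow(2, Rational(1, 2)), Pow(5, Rational(5, 2))))), Pow(Add(25, -75), -1)), Add(-66, -119)) = Mul(Mul(Add(-27, Add(2, Mul(Rational(-1, 2), Pow(2, Rational(1, 2)), Mul(25, Pow(5, Rational(1, 2)))))), Pow(-50, -1)), -185) = Mul(Mul(Add(-27, Add(2, Mul(Rational(-25, 2), Pow(10, Rational(1, 2))))), Rational(-1, 50)), -185) = Mul(Mul(Add(-25, Mul(Rational(-25, 2), Pow(10, Rational(1, 2)))), Rational(-1, 50)), -185) = Mul(Add(Rational(1, 2), Mul(Rational(1, 4), Pow(10, Rational(1, 2)))), -185) = Add(Rational(-185, 2), Mul(Rational(-185, 4), Pow(10, Rational(1, 2))))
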